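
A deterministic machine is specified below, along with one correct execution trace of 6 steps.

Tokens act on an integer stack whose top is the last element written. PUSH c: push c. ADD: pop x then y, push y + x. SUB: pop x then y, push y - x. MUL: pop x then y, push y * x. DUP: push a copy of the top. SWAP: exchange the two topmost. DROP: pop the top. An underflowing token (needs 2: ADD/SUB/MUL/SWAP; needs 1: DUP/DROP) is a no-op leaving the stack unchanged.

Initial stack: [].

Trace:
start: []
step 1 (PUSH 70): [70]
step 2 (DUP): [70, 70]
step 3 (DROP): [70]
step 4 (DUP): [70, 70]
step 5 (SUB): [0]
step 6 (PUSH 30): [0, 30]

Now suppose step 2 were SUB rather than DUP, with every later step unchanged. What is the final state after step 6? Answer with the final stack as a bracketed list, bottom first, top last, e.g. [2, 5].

(re-executing from step 2 with the substitution; state before step 2: [70])
step 2 (SUB): [70]
step 3 (DROP): []
step 4 (DUP): []
step 5 (SUB): []
step 6 (PUSH 30): [30]

[30]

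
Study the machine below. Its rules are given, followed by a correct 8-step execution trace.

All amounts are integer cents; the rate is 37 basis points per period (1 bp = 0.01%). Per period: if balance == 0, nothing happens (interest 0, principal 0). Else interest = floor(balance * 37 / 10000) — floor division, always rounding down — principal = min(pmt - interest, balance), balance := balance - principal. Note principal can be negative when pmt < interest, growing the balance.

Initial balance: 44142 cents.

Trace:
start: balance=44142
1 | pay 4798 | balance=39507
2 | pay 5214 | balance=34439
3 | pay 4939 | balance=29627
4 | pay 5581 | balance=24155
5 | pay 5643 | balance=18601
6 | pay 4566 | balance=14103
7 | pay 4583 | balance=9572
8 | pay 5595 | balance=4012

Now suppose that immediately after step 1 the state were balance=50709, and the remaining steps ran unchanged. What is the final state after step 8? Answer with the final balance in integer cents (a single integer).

15507

state after step 1 := balance=50709
2 | pay 5214 | balance=45682
3 | pay 4939 | balance=40912
4 | pay 5581 | balance=35482
5 | pay 5643 | balance=29970
6 | pay 4566 | balance=25514
7 | pay 4583 | balance=21025
8 | pay 5595 | balance=15507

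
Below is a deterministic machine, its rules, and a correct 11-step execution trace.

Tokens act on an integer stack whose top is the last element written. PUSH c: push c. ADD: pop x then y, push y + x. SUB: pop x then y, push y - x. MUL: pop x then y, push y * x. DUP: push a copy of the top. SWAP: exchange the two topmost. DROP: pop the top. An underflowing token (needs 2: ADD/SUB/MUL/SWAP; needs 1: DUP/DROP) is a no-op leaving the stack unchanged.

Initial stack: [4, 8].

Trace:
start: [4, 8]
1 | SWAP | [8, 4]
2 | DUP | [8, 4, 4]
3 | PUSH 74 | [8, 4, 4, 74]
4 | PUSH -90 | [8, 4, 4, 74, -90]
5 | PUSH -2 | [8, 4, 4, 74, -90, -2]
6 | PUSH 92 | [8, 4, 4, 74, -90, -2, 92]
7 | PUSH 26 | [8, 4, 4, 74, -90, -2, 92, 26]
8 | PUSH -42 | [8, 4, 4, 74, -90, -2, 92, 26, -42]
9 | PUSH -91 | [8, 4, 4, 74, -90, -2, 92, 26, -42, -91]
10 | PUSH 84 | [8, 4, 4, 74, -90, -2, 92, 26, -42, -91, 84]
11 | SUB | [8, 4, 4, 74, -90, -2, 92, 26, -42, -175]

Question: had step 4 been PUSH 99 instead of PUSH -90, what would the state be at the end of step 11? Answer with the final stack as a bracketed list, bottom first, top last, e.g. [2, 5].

(re-executing from step 4 with the substitution; state before step 4: [8, 4, 4, 74])
4 | PUSH 99 | [8, 4, 4, 74, 99]
5 | PUSH -2 | [8, 4, 4, 74, 99, -2]
6 | PUSH 92 | [8, 4, 4, 74, 99, -2, 92]
7 | PUSH 26 | [8, 4, 4, 74, 99, -2, 92, 26]
8 | PUSH -42 | [8, 4, 4, 74, 99, -2, 92, 26, -42]
9 | PUSH -91 | [8, 4, 4, 74, 99, -2, 92, 26, -42, -91]
10 | PUSH 84 | [8, 4, 4, 74, 99, -2, 92, 26, -42, -91, 84]
11 | SUB | [8, 4, 4, 74, 99, -2, 92, 26, -42, -175]

[8, 4, 4, 74, 99, -2, 92, 26, -42, -175]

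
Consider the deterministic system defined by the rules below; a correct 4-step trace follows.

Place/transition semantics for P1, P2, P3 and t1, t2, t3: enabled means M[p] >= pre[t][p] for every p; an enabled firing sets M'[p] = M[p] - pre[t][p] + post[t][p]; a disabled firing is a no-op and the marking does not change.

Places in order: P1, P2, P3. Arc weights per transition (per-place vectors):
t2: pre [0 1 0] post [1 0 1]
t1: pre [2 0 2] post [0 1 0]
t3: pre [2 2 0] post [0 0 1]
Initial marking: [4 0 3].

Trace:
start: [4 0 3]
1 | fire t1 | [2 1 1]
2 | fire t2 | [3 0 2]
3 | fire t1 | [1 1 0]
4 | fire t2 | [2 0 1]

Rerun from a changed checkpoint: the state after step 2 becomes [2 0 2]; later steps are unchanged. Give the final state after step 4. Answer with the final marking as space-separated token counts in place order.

1 0 1

state after step 2 := [2 0 2]
3 | fire t1 | [0 1 0]
4 | fire t2 | [1 0 1]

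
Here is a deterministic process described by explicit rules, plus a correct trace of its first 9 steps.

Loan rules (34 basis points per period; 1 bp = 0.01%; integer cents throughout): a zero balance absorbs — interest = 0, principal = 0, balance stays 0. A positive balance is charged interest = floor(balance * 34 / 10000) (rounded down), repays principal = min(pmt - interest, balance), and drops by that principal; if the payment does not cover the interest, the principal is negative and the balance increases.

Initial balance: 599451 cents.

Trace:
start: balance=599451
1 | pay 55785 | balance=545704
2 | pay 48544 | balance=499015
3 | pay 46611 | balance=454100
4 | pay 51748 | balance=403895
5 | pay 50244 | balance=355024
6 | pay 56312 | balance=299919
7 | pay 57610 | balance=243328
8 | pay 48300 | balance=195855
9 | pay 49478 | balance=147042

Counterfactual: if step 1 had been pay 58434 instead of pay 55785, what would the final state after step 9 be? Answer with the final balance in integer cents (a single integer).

144320

(re-executing from step 1 with the substitution; state before step 1: balance=599451)
1 | pay 58434 | balance=543055
2 | pay 48544 | balance=496357
3 | pay 46611 | balance=451433
4 | pay 51748 | balance=401219
5 | pay 50244 | balance=352339
6 | pay 56312 | balance=297224
7 | pay 57610 | balance=240624
8 | pay 48300 | balance=193142
9 | pay 49478 | balance=144320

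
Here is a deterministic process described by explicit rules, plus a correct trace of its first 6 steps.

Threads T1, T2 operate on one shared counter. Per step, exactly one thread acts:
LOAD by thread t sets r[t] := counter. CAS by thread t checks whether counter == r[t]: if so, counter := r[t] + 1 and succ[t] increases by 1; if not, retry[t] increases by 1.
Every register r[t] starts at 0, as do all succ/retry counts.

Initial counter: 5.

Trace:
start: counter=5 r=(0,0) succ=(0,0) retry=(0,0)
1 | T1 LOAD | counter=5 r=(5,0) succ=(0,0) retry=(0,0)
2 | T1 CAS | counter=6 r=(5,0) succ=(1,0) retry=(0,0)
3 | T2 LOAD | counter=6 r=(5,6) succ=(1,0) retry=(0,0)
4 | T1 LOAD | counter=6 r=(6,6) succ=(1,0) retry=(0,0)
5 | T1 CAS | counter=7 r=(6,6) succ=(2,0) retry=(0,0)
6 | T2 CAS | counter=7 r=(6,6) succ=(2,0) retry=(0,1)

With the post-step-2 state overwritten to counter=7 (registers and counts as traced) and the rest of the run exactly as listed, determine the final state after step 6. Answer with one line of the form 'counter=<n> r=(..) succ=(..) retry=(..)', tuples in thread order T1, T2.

counter=8 r=(7,7) succ=(2,0) retry=(0,1)

state after step 2 := counter=7 r=(5,0) succ=(1,0) retry=(0,0)
3 | T2 LOAD | counter=7 r=(5,7) succ=(1,0) retry=(0,0)
4 | T1 LOAD | counter=7 r=(7,7) succ=(1,0) retry=(0,0)
5 | T1 CAS | counter=8 r=(7,7) succ=(2,0) retry=(0,0)
6 | T2 CAS | counter=8 r=(7,7) succ=(2,0) retry=(0,1)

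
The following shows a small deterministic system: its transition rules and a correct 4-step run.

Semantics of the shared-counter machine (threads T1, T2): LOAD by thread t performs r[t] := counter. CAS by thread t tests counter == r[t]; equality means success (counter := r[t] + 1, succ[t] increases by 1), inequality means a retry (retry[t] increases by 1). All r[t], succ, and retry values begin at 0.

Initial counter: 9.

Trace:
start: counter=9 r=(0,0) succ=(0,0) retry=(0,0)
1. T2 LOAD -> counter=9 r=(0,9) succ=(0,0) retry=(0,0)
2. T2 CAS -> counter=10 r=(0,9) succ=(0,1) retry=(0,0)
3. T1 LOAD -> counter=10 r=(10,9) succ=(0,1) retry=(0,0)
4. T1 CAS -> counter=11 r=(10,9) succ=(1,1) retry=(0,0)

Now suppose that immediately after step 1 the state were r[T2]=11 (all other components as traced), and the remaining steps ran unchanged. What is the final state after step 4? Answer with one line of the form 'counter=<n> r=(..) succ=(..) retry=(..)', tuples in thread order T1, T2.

counter=10 r=(9,11) succ=(1,0) retry=(0,1)

state after step 1 := counter=9 r=(0,11) succ=(0,0) retry=(0,0)
2. T2 CAS -> counter=9 r=(0,11) succ=(0,0) retry=(0,1)
3. T1 LOAD -> counter=9 r=(9,11) succ=(0,0) retry=(0,1)
4. T1 CAS -> counter=10 r=(9,11) succ=(1,0) retry=(0,1)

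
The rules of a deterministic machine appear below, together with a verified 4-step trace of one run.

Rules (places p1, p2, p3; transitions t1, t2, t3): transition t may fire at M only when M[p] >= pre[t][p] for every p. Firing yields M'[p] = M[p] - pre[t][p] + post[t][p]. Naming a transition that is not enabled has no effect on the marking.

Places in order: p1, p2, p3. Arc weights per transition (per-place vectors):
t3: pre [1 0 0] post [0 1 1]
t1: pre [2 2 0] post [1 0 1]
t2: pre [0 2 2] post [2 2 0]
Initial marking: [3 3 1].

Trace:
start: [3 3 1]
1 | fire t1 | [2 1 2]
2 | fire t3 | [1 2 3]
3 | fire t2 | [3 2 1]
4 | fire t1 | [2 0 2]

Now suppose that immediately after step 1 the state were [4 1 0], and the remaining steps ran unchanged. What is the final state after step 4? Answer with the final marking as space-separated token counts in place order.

2 0 2

state after step 1 := [4 1 0]
2 | fire t3 | [3 2 1]
3 | fire t2 | [3 2 1]
4 | fire t1 | [2 0 2]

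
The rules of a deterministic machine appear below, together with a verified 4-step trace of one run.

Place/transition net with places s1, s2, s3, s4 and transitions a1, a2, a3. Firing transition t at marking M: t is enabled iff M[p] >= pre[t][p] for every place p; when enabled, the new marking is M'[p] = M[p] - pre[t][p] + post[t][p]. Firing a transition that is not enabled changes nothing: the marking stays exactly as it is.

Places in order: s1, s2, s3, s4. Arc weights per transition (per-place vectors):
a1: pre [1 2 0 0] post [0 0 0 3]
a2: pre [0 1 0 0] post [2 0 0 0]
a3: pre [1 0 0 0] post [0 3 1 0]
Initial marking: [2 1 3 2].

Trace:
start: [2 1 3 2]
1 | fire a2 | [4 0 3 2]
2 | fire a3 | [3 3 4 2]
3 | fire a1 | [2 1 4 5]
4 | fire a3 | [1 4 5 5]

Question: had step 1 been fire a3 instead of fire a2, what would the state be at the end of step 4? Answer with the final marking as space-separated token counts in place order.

(re-executing from step 1 with the substitution; state before step 1: [2 1 3 2])
1 | fire a3 | [1 4 4 2]
2 | fire a3 | [0 7 5 2]
3 | fire a1 | [0 7 5 2]
4 | fire a3 | [0 7 5 2]

0 7 5 2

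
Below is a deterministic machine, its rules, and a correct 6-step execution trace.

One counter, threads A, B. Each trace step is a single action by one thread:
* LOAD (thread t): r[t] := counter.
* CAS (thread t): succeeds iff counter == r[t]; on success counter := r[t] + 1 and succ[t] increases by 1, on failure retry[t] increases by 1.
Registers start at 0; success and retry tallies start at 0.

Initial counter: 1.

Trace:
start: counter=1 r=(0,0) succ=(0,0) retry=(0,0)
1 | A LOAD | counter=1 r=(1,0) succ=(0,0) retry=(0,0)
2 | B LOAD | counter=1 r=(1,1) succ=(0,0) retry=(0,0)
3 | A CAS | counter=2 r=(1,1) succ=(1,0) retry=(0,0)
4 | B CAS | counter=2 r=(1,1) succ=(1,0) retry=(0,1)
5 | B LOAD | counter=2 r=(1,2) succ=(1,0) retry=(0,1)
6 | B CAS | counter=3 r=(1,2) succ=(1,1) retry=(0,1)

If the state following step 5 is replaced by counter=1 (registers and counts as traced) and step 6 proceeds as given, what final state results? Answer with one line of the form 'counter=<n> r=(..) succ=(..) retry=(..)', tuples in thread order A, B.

state after step 5 := counter=1 r=(1,2) succ=(1,0) retry=(0,1)
6 | B CAS | counter=1 r=(1,2) succ=(1,0) retry=(0,2)

counter=1 r=(1,2) succ=(1,0) retry=(0,2)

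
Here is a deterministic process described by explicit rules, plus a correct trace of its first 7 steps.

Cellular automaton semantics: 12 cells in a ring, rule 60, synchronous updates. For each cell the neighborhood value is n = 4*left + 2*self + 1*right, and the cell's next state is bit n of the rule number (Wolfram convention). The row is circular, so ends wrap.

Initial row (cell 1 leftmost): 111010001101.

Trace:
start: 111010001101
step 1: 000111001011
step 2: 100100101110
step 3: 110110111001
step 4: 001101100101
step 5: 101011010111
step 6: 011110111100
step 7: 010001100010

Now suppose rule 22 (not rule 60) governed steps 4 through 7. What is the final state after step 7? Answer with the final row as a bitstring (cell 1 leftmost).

010000100000

(re-executing steps 4..7 under rule 22; state before step 4: 110110111001)
step 4: 000000000110
step 5: 000000001001
step 6: 100000011111
step 7: 010000100000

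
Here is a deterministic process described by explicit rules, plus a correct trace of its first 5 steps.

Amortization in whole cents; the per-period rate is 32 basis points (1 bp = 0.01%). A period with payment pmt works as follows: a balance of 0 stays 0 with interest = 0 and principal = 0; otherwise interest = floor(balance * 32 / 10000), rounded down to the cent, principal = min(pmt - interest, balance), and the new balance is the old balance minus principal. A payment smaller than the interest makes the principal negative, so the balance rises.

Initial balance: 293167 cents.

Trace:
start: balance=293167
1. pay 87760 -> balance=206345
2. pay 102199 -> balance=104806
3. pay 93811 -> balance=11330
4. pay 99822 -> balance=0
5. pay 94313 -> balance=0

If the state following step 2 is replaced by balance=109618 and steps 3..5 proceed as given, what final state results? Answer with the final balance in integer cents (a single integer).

state after step 2 := balance=109618
3. pay 93811 -> balance=16157
4. pay 99822 -> balance=0
5. pay 94313 -> balance=0

0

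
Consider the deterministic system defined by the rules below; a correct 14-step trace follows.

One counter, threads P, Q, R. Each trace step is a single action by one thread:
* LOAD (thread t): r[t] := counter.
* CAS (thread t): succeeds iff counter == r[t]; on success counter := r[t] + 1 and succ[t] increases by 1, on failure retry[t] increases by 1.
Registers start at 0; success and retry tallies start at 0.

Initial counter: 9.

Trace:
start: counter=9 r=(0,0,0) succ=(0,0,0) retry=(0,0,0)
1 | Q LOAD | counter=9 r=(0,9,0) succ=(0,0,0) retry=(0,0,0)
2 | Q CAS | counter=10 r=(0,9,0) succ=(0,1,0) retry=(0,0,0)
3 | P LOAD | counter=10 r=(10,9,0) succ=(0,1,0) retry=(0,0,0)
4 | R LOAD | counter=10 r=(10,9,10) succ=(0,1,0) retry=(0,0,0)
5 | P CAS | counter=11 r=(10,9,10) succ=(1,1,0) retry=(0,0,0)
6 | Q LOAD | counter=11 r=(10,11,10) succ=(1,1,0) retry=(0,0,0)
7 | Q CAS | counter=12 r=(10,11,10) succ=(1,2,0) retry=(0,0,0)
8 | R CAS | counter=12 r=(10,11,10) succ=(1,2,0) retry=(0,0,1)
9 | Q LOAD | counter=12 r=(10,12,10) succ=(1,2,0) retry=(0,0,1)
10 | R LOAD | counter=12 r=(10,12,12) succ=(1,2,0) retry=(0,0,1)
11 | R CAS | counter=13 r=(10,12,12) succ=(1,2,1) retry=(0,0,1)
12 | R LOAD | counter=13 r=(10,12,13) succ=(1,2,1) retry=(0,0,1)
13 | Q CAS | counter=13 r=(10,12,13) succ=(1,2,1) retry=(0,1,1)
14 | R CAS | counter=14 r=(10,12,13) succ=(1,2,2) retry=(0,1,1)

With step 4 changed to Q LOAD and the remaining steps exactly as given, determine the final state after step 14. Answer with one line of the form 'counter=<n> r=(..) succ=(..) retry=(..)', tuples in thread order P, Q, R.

(re-executing from step 4 with the substitution; state before step 4: counter=10 r=(10,9,0) succ=(0,1,0) retry=(0,0,0))
4 | Q LOAD | counter=10 r=(10,10,0) succ=(0,1,0) retry=(0,0,0)
5 | P CAS | counter=11 r=(10,10,0) succ=(1,1,0) retry=(0,0,0)
6 | Q LOAD | counter=11 r=(10,11,0) succ=(1,1,0) retry=(0,0,0)
7 | Q CAS | counter=12 r=(10,11,0) succ=(1,2,0) retry=(0,0,0)
8 | R CAS | counter=12 r=(10,11,0) succ=(1,2,0) retry=(0,0,1)
9 | Q LOAD | counter=12 r=(10,12,0) succ=(1,2,0) retry=(0,0,1)
10 | R LOAD | counter=12 r=(10,12,12) succ=(1,2,0) retry=(0,0,1)
11 | R CAS | counter=13 r=(10,12,12) succ=(1,2,1) retry=(0,0,1)
12 | R LOAD | counter=13 r=(10,12,13) succ=(1,2,1) retry=(0,0,1)
13 | Q CAS | counter=13 r=(10,12,13) succ=(1,2,1) retry=(0,1,1)
14 | R CAS | counter=14 r=(10,12,13) succ=(1,2,2) retry=(0,1,1)

counter=14 r=(10,12,13) succ=(1,2,2) retry=(0,1,1)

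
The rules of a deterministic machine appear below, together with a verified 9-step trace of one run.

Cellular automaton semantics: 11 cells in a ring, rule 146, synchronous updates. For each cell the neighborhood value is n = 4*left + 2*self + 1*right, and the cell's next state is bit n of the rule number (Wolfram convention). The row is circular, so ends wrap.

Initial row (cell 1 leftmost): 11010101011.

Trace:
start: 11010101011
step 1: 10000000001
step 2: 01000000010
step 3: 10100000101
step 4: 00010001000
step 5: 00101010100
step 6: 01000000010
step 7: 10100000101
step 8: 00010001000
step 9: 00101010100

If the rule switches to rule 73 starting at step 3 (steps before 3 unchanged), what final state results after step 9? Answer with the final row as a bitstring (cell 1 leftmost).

(re-executing steps 3..9 under rule 73; state before step 3: 01000000010)
step 3: 00011111000
step 4: 11010001011
step 5: 01000100010
step 6: 00010001000
step 7: 11000100011
step 8: 01010001010
step 9: 00000100000

00000100000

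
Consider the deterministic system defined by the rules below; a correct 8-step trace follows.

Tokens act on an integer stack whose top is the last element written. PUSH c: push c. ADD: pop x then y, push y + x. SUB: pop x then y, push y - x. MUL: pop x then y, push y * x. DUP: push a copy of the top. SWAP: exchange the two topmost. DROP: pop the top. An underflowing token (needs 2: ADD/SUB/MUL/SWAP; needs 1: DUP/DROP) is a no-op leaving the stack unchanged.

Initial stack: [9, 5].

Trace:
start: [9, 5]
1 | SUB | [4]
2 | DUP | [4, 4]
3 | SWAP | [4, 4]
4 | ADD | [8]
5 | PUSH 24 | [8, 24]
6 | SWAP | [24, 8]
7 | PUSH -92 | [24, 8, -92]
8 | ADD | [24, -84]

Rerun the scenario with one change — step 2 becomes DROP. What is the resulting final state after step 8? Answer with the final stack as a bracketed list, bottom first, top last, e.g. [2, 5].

(re-executing from step 2 with the substitution; state before step 2: [4])
2 | DROP | []
3 | SWAP | []
4 | ADD | []
5 | PUSH 24 | [24]
6 | SWAP | [24]
7 | PUSH -92 | [24, -92]
8 | ADD | [-68]

[-68]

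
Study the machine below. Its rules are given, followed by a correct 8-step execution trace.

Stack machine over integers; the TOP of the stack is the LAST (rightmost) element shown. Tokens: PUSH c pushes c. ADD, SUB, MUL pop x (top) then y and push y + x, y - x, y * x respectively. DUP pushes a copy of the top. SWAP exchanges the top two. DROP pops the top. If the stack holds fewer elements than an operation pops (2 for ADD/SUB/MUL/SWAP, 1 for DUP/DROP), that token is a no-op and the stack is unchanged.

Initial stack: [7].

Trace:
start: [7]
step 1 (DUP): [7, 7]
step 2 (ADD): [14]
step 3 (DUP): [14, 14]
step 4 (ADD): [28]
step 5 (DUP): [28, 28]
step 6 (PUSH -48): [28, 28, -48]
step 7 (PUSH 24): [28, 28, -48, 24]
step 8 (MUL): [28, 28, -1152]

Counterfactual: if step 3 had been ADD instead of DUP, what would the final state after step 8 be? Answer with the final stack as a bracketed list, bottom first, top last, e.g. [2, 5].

[14, 14, -1152]

(re-executing from step 3 with the substitution; state before step 3: [14])
step 3 (ADD): [14]
step 4 (ADD): [14]
step 5 (DUP): [14, 14]
step 6 (PUSH -48): [14, 14, -48]
step 7 (PUSH 24): [14, 14, -48, 24]
step 8 (MUL): [14, 14, -1152]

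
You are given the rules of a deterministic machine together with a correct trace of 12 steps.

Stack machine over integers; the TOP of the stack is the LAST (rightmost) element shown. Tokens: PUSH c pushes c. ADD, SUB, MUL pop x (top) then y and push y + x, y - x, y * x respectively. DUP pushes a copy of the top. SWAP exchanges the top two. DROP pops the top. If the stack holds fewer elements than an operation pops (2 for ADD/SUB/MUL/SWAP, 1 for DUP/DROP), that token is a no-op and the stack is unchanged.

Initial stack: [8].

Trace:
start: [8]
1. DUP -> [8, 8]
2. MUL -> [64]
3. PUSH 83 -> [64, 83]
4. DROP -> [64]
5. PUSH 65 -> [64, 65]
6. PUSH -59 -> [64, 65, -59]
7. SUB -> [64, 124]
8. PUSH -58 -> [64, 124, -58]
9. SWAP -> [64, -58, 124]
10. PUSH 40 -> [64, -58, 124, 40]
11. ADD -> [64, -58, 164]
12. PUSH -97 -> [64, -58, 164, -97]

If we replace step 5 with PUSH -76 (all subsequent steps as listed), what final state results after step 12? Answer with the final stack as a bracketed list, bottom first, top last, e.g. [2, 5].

[64, -58, 23, -97]

(re-executing from step 5 with the substitution; state before step 5: [64])
5. PUSH -76 -> [64, -76]
6. PUSH -59 -> [64, -76, -59]
7. SUB -> [64, -17]
8. PUSH -58 -> [64, -17, -58]
9. SWAP -> [64, -58, -17]
10. PUSH 40 -> [64, -58, -17, 40]
11. ADD -> [64, -58, 23]
12. PUSH -97 -> [64, -58, 23, -97]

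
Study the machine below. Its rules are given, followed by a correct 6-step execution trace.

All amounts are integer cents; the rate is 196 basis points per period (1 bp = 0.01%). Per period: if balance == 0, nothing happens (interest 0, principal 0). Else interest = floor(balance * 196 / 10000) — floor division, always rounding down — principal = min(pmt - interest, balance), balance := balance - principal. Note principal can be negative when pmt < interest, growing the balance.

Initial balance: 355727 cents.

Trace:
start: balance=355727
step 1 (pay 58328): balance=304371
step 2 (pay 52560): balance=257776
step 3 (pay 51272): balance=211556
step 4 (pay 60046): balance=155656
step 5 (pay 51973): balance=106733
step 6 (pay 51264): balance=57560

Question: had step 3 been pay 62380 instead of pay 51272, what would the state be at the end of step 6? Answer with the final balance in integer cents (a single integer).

45786

(re-executing from step 3 with the substitution; state before step 3: balance=257776)
step 3 (pay 62380): balance=200448
step 4 (pay 60046): balance=144330
step 5 (pay 51973): balance=95185
step 6 (pay 51264): balance=45786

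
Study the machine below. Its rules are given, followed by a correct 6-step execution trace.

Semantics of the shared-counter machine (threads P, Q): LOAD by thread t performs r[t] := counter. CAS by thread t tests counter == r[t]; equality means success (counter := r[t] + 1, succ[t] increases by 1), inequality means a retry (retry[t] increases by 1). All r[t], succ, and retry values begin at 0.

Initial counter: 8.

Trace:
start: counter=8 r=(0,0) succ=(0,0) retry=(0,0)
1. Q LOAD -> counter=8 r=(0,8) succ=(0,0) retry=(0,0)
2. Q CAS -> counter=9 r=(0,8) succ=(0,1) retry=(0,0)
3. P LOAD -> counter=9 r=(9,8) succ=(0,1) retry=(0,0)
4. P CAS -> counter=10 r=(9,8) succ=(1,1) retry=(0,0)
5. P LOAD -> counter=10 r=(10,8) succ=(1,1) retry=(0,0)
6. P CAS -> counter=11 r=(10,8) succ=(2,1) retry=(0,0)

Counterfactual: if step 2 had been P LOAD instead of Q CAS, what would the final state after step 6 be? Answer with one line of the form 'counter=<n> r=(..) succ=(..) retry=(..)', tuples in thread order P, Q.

counter=10 r=(9,8) succ=(2,0) retry=(0,0)

(re-executing from step 2 with the substitution; state before step 2: counter=8 r=(0,8) succ=(0,0) retry=(0,0))
2. P LOAD -> counter=8 r=(8,8) succ=(0,0) retry=(0,0)
3. P LOAD -> counter=8 r=(8,8) succ=(0,0) retry=(0,0)
4. P CAS -> counter=9 r=(8,8) succ=(1,0) retry=(0,0)
5. P LOAD -> counter=9 r=(9,8) succ=(1,0) retry=(0,0)
6. P CAS -> counter=10 r=(9,8) succ=(2,0) retry=(0,0)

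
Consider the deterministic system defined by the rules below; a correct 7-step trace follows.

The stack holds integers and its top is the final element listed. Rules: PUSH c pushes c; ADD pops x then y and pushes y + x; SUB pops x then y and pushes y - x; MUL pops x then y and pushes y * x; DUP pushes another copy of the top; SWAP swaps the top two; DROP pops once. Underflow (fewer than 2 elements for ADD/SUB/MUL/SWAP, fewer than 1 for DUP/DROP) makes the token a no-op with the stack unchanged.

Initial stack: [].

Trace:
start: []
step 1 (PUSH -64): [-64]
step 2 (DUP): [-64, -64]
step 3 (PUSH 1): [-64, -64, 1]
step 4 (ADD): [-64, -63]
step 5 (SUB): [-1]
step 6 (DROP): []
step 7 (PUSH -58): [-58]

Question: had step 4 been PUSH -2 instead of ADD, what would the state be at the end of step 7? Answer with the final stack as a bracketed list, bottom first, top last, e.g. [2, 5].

(re-executing from step 4 with the substitution; state before step 4: [-64, -64, 1])
step 4 (PUSH -2): [-64, -64, 1, -2]
step 5 (SUB): [-64, -64, 3]
step 6 (DROP): [-64, -64]
step 7 (PUSH -58): [-64, -64, -58]

[-64, -64, -58]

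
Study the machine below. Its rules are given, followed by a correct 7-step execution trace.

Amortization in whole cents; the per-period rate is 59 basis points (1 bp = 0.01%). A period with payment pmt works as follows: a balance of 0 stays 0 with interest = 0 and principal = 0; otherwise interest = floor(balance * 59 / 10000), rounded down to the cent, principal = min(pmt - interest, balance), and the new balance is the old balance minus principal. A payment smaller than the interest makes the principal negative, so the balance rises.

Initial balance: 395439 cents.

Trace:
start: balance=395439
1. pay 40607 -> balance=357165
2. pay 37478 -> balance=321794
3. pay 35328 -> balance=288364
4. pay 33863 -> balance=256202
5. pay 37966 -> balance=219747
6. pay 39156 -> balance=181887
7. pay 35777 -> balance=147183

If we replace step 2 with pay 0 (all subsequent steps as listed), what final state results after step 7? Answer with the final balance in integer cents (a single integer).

185779

(re-executing from step 2 with the substitution; state before step 2: balance=357165)
2. pay 0 -> balance=359272
3. pay 35328 -> balance=326063
4. pay 33863 -> balance=294123
5. pay 37966 -> balance=257892
6. pay 39156 -> balance=220257
7. pay 35777 -> balance=185779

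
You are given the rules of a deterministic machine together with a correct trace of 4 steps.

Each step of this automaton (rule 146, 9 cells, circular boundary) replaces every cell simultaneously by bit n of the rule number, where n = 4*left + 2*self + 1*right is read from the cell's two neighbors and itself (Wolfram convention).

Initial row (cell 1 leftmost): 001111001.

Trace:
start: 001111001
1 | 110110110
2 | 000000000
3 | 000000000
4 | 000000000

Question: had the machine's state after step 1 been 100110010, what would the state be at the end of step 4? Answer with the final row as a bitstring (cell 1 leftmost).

state after step 1 := 100110010
2 | 011001100
3 | 100110010
4 | 011001100

011001100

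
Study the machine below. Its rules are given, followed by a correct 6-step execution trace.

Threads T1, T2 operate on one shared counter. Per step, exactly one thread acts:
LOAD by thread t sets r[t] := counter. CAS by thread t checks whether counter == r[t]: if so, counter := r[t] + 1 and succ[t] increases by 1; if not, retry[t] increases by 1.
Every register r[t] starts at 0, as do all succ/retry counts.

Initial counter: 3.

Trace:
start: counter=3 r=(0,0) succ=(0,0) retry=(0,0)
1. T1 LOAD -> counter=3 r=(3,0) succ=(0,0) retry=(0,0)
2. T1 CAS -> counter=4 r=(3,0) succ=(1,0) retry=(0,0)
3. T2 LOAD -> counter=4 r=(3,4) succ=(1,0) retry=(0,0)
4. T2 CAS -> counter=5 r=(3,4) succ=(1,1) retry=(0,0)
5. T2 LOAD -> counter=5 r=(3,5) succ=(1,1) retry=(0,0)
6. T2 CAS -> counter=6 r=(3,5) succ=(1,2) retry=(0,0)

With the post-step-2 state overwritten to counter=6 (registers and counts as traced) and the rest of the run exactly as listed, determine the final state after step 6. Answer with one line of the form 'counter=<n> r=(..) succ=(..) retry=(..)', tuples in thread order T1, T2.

counter=8 r=(3,7) succ=(1,2) retry=(0,0)

state after step 2 := counter=6 r=(3,0) succ=(1,0) retry=(0,0)
3. T2 LOAD -> counter=6 r=(3,6) succ=(1,0) retry=(0,0)
4. T2 CAS -> counter=7 r=(3,6) succ=(1,1) retry=(0,0)
5. T2 LOAD -> counter=7 r=(3,7) succ=(1,1) retry=(0,0)
6. T2 CAS -> counter=8 r=(3,7) succ=(1,2) retry=(0,0)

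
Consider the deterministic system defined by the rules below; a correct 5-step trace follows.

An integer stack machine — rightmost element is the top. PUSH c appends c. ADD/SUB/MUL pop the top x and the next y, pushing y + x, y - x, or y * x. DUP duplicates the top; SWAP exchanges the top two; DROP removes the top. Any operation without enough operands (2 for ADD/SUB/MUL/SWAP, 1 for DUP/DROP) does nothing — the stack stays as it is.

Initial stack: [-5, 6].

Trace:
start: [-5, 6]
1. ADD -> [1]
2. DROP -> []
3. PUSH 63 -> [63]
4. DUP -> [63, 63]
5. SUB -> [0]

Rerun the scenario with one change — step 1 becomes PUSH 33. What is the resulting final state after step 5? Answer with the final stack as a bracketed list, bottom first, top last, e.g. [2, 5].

[-5, 6, 0]

(re-executing from step 1 with the substitution; state before step 1: [-5, 6])
1. PUSH 33 -> [-5, 6, 33]
2. DROP -> [-5, 6]
3. PUSH 63 -> [-5, 6, 63]
4. DUP -> [-5, 6, 63, 63]
5. SUB -> [-5, 6, 0]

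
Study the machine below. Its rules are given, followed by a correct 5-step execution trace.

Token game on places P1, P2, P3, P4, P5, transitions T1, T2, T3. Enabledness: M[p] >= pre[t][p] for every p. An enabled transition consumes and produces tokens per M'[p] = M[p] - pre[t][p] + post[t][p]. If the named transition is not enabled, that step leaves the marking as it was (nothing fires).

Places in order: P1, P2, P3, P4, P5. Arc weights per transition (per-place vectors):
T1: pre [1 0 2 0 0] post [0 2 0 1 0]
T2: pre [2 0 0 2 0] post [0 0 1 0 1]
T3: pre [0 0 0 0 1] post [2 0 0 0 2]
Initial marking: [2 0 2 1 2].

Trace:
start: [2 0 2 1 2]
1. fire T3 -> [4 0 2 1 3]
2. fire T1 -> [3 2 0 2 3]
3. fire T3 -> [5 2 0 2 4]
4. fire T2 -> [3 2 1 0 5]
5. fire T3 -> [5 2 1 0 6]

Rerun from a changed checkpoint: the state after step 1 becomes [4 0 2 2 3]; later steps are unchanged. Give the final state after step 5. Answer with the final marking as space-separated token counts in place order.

5 2 1 1 6

state after step 1 := [4 0 2 2 3]
2. fire T1 -> [3 2 0 3 3]
3. fire T3 -> [5 2 0 3 4]
4. fire T2 -> [3 2 1 1 5]
5. fire T3 -> [5 2 1 1 6]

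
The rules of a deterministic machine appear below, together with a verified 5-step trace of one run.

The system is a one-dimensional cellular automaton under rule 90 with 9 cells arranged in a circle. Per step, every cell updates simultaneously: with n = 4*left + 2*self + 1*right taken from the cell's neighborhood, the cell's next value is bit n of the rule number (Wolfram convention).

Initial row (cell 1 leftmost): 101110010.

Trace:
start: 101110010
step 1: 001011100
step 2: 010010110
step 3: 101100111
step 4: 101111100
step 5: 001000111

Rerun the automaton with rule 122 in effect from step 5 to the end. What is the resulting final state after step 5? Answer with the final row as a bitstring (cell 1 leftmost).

011000111

(re-executing step 5 under rule 122; state before step 5: 101111100)
step 5: 011000111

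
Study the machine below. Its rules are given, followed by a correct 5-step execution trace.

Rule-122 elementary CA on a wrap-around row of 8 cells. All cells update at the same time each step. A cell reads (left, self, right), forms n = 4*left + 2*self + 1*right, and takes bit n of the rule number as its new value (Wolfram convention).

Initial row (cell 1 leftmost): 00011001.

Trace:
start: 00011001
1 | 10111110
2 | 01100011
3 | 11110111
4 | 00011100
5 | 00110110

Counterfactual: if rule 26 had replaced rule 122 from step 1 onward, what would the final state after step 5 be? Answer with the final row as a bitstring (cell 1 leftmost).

(re-executing steps 1..5 under rule 26; state before step 1: 00011001)
1 | 10110110
2 | 00100100
3 | 01011010
4 | 10010001
5 | 01101011

01101011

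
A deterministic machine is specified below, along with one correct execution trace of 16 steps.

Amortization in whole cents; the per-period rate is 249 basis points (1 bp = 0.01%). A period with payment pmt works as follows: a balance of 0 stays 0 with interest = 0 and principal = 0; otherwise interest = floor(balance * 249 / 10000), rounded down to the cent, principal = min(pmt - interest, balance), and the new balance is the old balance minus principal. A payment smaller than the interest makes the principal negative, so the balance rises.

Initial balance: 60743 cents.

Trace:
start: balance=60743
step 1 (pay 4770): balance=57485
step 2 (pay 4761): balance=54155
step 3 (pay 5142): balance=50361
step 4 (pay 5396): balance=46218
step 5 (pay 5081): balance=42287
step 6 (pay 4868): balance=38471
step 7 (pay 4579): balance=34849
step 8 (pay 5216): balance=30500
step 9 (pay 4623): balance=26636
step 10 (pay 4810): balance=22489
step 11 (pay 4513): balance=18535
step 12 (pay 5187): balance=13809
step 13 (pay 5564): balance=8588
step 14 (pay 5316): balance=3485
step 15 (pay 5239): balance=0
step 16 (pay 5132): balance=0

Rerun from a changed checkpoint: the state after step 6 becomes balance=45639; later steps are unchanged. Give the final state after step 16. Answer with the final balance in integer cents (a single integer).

state after step 6 := balance=45639
step 7 (pay 4579): balance=42196
step 8 (pay 5216): balance=38030
step 9 (pay 4623): balance=34353
step 10 (pay 4810): balance=30398
step 11 (pay 4513): balance=26641
step 12 (pay 5187): balance=22117
step 13 (pay 5564): balance=17103
step 14 (pay 5316): balance=12212
step 15 (pay 5239): balance=7277
step 16 (pay 5132): balance=2326

2326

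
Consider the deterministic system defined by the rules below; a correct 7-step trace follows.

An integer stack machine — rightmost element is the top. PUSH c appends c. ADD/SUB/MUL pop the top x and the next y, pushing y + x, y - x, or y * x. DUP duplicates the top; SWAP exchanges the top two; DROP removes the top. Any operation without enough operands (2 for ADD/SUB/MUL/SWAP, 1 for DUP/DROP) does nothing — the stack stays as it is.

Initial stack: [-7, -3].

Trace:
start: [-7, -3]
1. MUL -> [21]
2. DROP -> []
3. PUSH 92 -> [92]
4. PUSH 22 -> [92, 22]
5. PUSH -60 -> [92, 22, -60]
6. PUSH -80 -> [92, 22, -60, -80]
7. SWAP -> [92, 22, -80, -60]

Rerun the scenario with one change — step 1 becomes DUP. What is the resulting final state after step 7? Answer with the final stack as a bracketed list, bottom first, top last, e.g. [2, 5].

(re-executing from step 1 with the substitution; state before step 1: [-7, -3])
1. DUP -> [-7, -3, -3]
2. DROP -> [-7, -3]
3. PUSH 92 -> [-7, -3, 92]
4. PUSH 22 -> [-7, -3, 92, 22]
5. PUSH -60 -> [-7, -3, 92, 22, -60]
6. PUSH -80 -> [-7, -3, 92, 22, -60, -80]
7. SWAP -> [-7, -3, 92, 22, -80, -60]

[-7, -3, 92, 22, -80, -60]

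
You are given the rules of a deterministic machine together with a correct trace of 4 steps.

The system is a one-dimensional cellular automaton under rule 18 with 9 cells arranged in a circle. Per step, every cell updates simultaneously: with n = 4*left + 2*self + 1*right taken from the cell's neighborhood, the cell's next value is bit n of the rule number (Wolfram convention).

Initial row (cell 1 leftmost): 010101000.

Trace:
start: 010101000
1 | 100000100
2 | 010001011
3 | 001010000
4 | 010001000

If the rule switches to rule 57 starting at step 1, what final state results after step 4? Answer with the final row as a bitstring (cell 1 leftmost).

001010101

(re-executing steps 1..4 under rule 57; state before step 1: 010101000)
1 | 001010111
2 | 100101100
3 | 010011010
4 | 001010101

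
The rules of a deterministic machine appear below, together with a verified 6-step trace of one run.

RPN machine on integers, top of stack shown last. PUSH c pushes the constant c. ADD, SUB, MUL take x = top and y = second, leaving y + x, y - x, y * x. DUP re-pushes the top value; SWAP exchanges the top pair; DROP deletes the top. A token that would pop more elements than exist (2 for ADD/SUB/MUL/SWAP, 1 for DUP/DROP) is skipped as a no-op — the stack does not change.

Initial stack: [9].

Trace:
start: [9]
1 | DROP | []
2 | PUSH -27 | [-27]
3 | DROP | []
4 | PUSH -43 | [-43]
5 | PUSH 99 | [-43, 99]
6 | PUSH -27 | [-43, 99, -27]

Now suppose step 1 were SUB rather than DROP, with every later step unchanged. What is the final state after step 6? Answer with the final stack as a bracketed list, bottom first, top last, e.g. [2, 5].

[9, -43, 99, -27]

(re-executing from step 1 with the substitution; state before step 1: [9])
1 | SUB | [9]
2 | PUSH -27 | [9, -27]
3 | DROP | [9]
4 | PUSH -43 | [9, -43]
5 | PUSH 99 | [9, -43, 99]
6 | PUSH -27 | [9, -43, 99, -27]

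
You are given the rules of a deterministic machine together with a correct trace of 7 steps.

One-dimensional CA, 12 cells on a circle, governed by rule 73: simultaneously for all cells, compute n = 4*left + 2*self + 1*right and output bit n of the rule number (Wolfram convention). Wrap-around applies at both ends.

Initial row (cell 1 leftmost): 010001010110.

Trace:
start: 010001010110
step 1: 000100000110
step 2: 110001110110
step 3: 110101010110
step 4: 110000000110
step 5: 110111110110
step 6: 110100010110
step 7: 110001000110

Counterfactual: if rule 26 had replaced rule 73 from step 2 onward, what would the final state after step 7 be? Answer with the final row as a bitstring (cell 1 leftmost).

010110001100

(re-executing steps 2..7 under rule 26; state before step 2: 000100000110)
step 2: 001010001101
step 3: 110001011000
step 4: 101010010101
step 5: 000001100001
step 6: 100011010010
step 7: 010110001100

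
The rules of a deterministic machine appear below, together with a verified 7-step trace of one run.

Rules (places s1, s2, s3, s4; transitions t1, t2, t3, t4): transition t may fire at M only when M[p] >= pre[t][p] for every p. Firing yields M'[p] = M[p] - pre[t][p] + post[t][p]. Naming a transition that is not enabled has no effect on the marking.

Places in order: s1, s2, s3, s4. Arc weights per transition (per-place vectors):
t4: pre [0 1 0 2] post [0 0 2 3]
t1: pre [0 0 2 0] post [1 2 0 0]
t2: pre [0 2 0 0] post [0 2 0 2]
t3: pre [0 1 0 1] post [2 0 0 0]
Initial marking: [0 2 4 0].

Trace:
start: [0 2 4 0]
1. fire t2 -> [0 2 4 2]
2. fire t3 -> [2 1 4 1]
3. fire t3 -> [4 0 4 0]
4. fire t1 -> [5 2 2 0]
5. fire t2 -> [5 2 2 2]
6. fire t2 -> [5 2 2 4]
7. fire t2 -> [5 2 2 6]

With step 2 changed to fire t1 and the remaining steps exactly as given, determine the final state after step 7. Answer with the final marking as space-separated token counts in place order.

4 5 0 7

(re-executing from step 2 with the substitution; state before step 2: [0 2 4 2])
2. fire t1 -> [1 4 2 2]
3. fire t3 -> [3 3 2 1]
4. fire t1 -> [4 5 0 1]
5. fire t2 -> [4 5 0 3]
6. fire t2 -> [4 5 0 5]
7. fire t2 -> [4 5 0 7]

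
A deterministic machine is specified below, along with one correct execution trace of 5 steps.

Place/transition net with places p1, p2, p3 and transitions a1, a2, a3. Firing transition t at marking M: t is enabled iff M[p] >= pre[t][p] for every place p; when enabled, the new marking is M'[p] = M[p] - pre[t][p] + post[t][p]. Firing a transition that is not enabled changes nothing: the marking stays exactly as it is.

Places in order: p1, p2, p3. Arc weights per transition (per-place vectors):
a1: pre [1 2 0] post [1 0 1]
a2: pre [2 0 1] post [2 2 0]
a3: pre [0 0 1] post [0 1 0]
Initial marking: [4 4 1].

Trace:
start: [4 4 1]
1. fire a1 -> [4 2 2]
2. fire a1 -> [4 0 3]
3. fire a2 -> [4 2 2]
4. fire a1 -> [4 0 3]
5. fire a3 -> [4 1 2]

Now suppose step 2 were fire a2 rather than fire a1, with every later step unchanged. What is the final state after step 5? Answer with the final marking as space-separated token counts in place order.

(re-executing from step 2 with the substitution; state before step 2: [4 2 2])
2. fire a2 -> [4 4 1]
3. fire a2 -> [4 6 0]
4. fire a1 -> [4 4 1]
5. fire a3 -> [4 5 0]

4 5 0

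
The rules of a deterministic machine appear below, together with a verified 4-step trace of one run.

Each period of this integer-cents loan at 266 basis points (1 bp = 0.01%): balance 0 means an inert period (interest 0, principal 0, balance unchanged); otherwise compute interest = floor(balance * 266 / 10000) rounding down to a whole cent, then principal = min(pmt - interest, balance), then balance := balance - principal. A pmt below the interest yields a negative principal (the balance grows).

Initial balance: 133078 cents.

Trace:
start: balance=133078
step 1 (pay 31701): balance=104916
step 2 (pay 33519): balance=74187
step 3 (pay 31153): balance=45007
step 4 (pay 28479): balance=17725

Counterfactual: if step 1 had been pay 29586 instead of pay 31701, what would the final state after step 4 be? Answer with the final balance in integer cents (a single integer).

(re-executing from step 1 with the substitution; state before step 1: balance=133078)
step 1 (pay 29586): balance=107031
step 2 (pay 33519): balance=76359
step 3 (pay 31153): balance=47237
step 4 (pay 28479): balance=20014

20014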